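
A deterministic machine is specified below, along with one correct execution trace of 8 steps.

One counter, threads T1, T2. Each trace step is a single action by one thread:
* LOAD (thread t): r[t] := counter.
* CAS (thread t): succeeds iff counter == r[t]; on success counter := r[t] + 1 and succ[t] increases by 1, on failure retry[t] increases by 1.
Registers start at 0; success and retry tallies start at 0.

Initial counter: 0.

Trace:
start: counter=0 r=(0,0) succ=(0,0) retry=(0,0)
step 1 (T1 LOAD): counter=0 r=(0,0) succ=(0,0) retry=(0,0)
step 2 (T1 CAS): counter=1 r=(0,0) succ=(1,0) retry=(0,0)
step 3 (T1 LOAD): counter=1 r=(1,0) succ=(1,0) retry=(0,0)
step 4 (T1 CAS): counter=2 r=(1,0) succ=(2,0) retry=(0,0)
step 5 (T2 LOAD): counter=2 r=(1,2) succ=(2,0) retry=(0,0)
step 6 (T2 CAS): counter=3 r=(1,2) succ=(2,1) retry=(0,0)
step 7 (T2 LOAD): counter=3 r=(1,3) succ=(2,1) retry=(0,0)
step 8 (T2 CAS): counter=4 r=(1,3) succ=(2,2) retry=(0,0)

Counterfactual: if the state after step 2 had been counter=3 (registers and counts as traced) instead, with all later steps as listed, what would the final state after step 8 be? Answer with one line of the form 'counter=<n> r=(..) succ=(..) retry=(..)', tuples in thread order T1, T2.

counter=6 r=(3,5) succ=(2,2) retry=(0,0)

state after step 2 := counter=3 r=(0,0) succ=(1,0) retry=(0,0)
step 3 (T1 LOAD): counter=3 r=(3,0) succ=(1,0) retry=(0,0)
step 4 (T1 CAS): counter=4 r=(3,0) succ=(2,0) retry=(0,0)
step 5 (T2 LOAD): counter=4 r=(3,4) succ=(2,0) retry=(0,0)
step 6 (T2 CAS): counter=5 r=(3,4) succ=(2,1) retry=(0,0)
step 7 (T2 LOAD): counter=5 r=(3,5) succ=(2,1) retry=(0,0)
step 8 (T2 CAS): counter=6 r=(3,5) succ=(2,2) retry=(0,0)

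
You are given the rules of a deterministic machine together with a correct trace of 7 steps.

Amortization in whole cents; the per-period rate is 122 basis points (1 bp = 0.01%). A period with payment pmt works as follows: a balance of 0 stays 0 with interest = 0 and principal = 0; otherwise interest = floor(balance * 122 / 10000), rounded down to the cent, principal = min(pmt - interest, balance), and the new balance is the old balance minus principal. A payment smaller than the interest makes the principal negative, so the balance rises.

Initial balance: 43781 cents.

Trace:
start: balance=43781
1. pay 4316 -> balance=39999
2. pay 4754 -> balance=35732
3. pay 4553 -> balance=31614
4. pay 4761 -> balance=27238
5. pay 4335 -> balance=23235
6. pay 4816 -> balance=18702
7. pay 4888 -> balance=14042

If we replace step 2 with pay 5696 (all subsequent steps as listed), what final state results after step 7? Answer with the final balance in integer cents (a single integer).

(re-executing from step 2 with the substitution; state before step 2: balance=39999)
2. pay 5696 -> balance=34790
3. pay 4553 -> balance=30661
4. pay 4761 -> balance=26274
5. pay 4335 -> balance=22259
6. pay 4816 -> balance=17714
7. pay 4888 -> balance=13042

13042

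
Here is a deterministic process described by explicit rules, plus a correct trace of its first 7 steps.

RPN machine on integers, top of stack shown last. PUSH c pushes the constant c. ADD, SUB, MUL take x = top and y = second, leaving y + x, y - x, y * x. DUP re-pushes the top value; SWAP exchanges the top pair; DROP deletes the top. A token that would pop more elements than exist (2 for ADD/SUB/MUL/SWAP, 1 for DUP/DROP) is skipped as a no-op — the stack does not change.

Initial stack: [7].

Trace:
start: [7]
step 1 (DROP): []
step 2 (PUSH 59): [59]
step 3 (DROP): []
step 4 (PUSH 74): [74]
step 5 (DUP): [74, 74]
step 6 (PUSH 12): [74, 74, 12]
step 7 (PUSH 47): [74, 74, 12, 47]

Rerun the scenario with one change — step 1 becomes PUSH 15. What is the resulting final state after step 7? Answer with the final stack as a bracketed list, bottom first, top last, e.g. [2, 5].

(re-executing from step 1 with the substitution; state before step 1: [7])
step 1 (PUSH 15): [7, 15]
step 2 (PUSH 59): [7, 15, 59]
step 3 (DROP): [7, 15]
step 4 (PUSH 74): [7, 15, 74]
step 5 (DUP): [7, 15, 74, 74]
step 6 (PUSH 12): [7, 15, 74, 74, 12]
step 7 (PUSH 47): [7, 15, 74, 74, 12, 47]

[7, 15, 74, 74, 12, 47]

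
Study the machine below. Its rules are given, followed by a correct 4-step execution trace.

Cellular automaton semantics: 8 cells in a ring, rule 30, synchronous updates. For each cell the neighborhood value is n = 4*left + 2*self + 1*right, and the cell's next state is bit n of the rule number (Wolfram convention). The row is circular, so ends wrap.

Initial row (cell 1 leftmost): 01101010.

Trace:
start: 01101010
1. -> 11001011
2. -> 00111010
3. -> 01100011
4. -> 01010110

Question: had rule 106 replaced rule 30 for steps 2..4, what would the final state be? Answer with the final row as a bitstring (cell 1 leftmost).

(re-executing steps 2..4 under rule 106; state before step 2: 11001011)
2. -> 01010110
3. -> 10101110
4. -> 01011011

01011011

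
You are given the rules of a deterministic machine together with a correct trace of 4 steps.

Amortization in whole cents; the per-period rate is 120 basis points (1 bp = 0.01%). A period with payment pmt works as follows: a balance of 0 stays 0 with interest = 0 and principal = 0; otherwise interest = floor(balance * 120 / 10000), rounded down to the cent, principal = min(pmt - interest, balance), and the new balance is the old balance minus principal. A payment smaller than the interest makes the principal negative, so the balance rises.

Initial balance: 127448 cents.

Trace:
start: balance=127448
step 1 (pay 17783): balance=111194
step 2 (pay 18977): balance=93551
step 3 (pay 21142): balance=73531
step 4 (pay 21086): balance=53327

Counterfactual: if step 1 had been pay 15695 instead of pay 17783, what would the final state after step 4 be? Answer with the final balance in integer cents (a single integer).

(re-executing from step 1 with the substitution; state before step 1: balance=127448)
step 1 (pay 15695): balance=113282
step 2 (pay 18977): balance=95664
step 3 (pay 21142): balance=75669
step 4 (pay 21086): balance=55491

55491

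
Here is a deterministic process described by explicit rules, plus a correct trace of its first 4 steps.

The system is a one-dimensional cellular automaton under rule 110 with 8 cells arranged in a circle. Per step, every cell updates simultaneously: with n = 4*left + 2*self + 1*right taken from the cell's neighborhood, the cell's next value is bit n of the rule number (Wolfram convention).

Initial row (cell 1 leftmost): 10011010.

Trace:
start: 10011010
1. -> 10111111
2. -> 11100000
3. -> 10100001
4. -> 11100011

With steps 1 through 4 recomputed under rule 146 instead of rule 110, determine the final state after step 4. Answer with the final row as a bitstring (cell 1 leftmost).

(re-executing steps 1..4 under rule 146; state before step 1: 10011010)
1. -> 01100000
2. -> 10010000
3. -> 01101001
4. -> 00000110

00000110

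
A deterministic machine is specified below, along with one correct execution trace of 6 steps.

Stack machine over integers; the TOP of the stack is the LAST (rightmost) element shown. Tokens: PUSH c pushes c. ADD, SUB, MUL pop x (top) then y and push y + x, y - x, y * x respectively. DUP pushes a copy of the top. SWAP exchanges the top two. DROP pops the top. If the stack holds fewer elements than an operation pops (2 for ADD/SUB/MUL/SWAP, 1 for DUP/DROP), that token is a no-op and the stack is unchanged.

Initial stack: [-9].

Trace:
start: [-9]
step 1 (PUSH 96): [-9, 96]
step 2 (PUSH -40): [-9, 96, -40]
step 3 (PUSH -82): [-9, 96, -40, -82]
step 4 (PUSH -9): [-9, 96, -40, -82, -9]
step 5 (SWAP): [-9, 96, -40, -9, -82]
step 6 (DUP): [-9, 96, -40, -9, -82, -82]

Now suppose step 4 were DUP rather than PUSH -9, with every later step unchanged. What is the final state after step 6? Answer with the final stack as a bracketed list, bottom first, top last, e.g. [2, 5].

[-9, 96, -40, -82, -82, -82]

(re-executing from step 4 with the substitution; state before step 4: [-9, 96, -40, -82])
step 4 (DUP): [-9, 96, -40, -82, -82]
step 5 (SWAP): [-9, 96, -40, -82, -82]
step 6 (DUP): [-9, 96, -40, -82, -82, -82]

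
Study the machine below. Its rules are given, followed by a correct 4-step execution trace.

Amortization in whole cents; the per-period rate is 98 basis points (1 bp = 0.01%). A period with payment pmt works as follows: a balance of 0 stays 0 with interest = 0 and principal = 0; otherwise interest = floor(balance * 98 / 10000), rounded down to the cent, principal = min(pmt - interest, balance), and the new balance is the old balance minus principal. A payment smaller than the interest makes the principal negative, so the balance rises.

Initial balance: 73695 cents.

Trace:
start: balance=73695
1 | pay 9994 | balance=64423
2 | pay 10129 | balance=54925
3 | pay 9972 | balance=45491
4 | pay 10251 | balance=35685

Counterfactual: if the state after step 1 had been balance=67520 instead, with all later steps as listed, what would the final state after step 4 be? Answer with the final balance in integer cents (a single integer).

38873

state after step 1 := balance=67520
2 | pay 10129 | balance=58052
3 | pay 9972 | balance=48648
4 | pay 10251 | balance=38873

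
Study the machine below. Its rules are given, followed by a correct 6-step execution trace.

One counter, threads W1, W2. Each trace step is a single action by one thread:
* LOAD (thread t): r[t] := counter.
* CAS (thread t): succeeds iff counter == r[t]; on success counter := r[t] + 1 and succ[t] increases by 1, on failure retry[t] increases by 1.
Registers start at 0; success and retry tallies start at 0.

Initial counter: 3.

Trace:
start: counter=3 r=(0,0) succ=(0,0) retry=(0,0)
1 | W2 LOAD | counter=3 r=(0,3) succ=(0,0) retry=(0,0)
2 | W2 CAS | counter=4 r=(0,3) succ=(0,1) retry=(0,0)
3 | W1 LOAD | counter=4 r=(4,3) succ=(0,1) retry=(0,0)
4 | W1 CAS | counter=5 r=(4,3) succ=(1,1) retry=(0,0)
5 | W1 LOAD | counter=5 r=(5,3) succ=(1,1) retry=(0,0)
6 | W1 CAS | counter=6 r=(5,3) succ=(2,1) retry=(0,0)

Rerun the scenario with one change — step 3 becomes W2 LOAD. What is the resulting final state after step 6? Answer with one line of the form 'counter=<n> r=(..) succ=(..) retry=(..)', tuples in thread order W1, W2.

(re-executing from step 3 with the substitution; state before step 3: counter=4 r=(0,3) succ=(0,1) retry=(0,0))
3 | W2 LOAD | counter=4 r=(0,4) succ=(0,1) retry=(0,0)
4 | W1 CAS | counter=4 r=(0,4) succ=(0,1) retry=(1,0)
5 | W1 LOAD | counter=4 r=(4,4) succ=(0,1) retry=(1,0)
6 | W1 CAS | counter=5 r=(4,4) succ=(1,1) retry=(1,0)

counter=5 r=(4,4) succ=(1,1) retry=(1,0)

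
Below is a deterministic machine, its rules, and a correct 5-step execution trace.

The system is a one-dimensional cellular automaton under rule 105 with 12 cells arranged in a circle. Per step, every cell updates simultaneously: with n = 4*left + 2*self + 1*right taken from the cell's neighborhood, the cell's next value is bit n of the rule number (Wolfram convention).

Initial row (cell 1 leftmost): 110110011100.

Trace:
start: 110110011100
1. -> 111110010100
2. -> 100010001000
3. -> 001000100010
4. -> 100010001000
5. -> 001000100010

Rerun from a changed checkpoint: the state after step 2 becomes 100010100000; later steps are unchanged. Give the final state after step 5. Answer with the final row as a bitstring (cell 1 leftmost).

state after step 2 := 100010100000
3. -> 001001001110
4. -> 100000001010
5. -> 001111100101

001111100101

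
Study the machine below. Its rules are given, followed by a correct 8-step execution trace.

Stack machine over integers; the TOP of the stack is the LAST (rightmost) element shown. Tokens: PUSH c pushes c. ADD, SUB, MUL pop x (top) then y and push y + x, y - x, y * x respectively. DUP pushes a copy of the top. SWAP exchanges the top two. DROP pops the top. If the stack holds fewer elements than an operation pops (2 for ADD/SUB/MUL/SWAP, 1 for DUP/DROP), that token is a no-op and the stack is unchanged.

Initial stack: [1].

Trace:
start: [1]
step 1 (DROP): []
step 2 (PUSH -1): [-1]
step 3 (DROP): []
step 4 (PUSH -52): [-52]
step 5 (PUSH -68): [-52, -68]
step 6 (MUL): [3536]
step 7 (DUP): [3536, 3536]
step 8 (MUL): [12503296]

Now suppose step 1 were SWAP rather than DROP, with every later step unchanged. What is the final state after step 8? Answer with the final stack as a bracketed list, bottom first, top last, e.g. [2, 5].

[1, 12503296]

(re-executing from step 1 with the substitution; state before step 1: [1])
step 1 (SWAP): [1]
step 2 (PUSH -1): [1, -1]
step 3 (DROP): [1]
step 4 (PUSH -52): [1, -52]
step 5 (PUSH -68): [1, -52, -68]
step 6 (MUL): [1, 3536]
step 7 (DUP): [1, 3536, 3536]
step 8 (MUL): [1, 12503296]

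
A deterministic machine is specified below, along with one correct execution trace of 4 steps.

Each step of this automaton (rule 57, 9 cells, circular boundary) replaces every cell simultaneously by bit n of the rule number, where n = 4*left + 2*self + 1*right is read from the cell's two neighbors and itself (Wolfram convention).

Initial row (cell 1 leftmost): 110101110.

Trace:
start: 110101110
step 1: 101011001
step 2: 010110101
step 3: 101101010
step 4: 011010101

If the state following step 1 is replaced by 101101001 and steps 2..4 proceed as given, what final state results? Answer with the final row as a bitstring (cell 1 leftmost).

101010101

state after step 1 := 101101001
step 2: 011010101
step 3: 110101010
step 4: 101010101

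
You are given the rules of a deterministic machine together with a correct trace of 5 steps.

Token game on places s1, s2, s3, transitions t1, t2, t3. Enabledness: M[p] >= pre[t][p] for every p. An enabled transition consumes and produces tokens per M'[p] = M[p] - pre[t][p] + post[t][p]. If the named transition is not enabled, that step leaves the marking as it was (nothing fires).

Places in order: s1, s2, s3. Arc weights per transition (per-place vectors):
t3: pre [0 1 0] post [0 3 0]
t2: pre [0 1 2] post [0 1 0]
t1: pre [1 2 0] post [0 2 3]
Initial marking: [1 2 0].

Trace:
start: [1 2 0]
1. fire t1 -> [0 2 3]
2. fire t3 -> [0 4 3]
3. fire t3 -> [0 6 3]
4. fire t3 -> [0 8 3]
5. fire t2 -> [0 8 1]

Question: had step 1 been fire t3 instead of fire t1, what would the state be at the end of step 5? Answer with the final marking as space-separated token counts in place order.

1 10 0

(re-executing from step 1 with the substitution; state before step 1: [1 2 0])
1. fire t3 -> [1 4 0]
2. fire t3 -> [1 6 0]
3. fire t3 -> [1 8 0]
4. fire t3 -> [1 10 0]
5. fire t2 -> [1 10 0]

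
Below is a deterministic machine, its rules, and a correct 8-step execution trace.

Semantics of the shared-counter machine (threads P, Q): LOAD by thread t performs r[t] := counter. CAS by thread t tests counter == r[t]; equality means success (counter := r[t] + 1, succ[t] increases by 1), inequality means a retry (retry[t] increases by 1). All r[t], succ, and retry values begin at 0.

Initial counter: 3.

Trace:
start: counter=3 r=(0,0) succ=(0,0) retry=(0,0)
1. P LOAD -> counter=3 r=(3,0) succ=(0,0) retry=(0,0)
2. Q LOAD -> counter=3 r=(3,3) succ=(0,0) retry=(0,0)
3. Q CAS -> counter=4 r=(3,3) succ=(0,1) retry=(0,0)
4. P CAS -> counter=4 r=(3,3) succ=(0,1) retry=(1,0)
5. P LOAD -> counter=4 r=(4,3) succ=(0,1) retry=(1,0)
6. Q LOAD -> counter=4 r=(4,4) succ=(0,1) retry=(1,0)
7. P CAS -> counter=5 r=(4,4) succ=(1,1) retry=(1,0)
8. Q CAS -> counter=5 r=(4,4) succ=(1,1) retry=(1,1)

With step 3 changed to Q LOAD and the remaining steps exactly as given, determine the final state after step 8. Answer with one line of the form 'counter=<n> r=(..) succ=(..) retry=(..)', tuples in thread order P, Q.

(re-executing from step 3 with the substitution; state before step 3: counter=3 r=(3,3) succ=(0,0) retry=(0,0))
3. Q LOAD -> counter=3 r=(3,3) succ=(0,0) retry=(0,0)
4. P CAS -> counter=4 r=(3,3) succ=(1,0) retry=(0,0)
5. P LOAD -> counter=4 r=(4,3) succ=(1,0) retry=(0,0)
6. Q LOAD -> counter=4 r=(4,4) succ=(1,0) retry=(0,0)
7. P CAS -> counter=5 r=(4,4) succ=(2,0) retry=(0,0)
8. Q CAS -> counter=5 r=(4,4) succ=(2,0) retry=(0,1)

counter=5 r=(4,4) succ=(2,0) retry=(0,1)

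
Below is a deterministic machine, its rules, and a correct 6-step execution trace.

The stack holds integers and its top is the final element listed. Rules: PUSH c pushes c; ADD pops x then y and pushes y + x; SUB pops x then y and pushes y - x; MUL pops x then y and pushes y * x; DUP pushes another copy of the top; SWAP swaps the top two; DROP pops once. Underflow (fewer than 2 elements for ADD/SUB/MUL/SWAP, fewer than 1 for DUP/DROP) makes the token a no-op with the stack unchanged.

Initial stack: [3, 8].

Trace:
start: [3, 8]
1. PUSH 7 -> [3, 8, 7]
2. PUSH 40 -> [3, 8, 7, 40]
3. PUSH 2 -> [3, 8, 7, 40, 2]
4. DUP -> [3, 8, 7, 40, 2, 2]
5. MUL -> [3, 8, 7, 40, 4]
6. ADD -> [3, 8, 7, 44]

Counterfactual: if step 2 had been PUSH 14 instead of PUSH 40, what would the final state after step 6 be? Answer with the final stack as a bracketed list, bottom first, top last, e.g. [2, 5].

(re-executing from step 2 with the substitution; state before step 2: [3, 8, 7])
2. PUSH 14 -> [3, 8, 7, 14]
3. PUSH 2 -> [3, 8, 7, 14, 2]
4. DUP -> [3, 8, 7, 14, 2, 2]
5. MUL -> [3, 8, 7, 14, 4]
6. ADD -> [3, 8, 7, 18]

[3, 8, 7, 18]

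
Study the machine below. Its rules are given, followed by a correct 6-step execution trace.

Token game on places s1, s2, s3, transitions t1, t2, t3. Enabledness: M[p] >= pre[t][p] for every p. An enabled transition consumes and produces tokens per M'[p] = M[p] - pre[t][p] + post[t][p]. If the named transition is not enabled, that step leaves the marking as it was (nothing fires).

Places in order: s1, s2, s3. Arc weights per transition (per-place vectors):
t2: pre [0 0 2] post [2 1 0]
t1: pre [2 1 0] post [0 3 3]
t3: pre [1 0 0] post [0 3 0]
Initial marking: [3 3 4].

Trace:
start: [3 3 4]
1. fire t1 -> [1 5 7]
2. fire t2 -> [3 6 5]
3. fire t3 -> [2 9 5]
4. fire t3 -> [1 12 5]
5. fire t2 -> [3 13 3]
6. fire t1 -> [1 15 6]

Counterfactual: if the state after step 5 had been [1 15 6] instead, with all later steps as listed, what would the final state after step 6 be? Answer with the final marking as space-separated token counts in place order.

1 15 6

state after step 5 := [1 15 6]
6. fire t1 -> [1 15 6]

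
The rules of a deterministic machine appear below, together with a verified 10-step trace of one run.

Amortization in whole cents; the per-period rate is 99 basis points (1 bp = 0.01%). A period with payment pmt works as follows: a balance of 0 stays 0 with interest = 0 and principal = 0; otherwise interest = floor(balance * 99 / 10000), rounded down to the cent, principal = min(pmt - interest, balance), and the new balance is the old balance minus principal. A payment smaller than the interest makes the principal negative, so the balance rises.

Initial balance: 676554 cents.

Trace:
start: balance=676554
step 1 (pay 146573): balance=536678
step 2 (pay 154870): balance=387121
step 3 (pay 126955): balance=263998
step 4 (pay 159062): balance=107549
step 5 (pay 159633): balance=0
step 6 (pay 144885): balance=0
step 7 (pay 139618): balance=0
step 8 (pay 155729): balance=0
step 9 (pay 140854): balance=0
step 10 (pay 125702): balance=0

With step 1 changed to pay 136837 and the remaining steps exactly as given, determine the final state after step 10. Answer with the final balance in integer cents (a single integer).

(re-executing from step 1 with the substitution; state before step 1: balance=676554)
step 1 (pay 136837): balance=546414
step 2 (pay 154870): balance=396953
step 3 (pay 126955): balance=273927
step 4 (pay 159062): balance=117576
step 5 (pay 159633): balance=0
step 6 (pay 144885): balance=0
step 7 (pay 139618): balance=0
step 8 (pay 155729): balance=0
step 9 (pay 140854): balance=0
step 10 (pay 125702): balance=0

0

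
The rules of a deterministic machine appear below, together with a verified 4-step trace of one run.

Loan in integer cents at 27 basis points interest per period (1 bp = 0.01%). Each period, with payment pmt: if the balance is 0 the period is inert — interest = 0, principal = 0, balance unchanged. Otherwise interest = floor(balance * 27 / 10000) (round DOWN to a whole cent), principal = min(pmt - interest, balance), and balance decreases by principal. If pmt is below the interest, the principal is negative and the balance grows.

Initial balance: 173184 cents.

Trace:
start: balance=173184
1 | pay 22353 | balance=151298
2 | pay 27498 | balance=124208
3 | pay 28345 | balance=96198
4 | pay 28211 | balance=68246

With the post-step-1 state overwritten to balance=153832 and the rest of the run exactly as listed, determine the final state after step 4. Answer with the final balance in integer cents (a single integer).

70801

state after step 1 := balance=153832
2 | pay 27498 | balance=126749
3 | pay 28345 | balance=98746
4 | pay 28211 | balance=70801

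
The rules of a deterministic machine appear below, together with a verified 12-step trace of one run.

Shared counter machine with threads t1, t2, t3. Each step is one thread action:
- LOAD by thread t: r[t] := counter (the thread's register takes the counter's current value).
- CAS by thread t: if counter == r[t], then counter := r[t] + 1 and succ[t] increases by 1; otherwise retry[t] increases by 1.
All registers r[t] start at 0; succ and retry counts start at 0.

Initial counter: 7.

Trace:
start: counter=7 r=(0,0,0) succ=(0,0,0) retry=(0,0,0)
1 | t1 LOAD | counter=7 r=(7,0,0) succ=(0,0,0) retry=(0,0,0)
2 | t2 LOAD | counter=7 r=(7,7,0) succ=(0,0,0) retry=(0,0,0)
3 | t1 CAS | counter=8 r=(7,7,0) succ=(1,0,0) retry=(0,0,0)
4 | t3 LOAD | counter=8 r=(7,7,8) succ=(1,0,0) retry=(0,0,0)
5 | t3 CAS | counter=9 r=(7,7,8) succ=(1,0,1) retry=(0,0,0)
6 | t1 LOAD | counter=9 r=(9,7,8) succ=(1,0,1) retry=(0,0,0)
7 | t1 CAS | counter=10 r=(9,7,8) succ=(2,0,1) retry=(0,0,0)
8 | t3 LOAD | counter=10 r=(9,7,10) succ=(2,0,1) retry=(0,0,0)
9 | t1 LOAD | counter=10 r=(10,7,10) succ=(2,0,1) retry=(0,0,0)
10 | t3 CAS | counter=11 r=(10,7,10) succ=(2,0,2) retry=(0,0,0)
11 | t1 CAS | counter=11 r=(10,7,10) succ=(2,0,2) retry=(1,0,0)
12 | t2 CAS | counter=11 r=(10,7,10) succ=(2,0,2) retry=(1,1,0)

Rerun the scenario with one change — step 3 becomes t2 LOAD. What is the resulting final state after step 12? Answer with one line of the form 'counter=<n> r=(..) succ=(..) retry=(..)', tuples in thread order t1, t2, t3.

counter=10 r=(9,7,9) succ=(1,0,2) retry=(1,1,0)

(re-executing from step 3 with the substitution; state before step 3: counter=7 r=(7,7,0) succ=(0,0,0) retry=(0,0,0))
3 | t2 LOAD | counter=7 r=(7,7,0) succ=(0,0,0) retry=(0,0,0)
4 | t3 LOAD | counter=7 r=(7,7,7) succ=(0,0,0) retry=(0,0,0)
5 | t3 CAS | counter=8 r=(7,7,7) succ=(0,0,1) retry=(0,0,0)
6 | t1 LOAD | counter=8 r=(8,7,7) succ=(0,0,1) retry=(0,0,0)
7 | t1 CAS | counter=9 r=(8,7,7) succ=(1,0,1) retry=(0,0,0)
8 | t3 LOAD | counter=9 r=(8,7,9) succ=(1,0,1) retry=(0,0,0)
9 | t1 LOAD | counter=9 r=(9,7,9) succ=(1,0,1) retry=(0,0,0)
10 | t3 CAS | counter=10 r=(9,7,9) succ=(1,0,2) retry=(0,0,0)
11 | t1 CAS | counter=10 r=(9,7,9) succ=(1,0,2) retry=(1,0,0)
12 | t2 CAS | counter=10 r=(9,7,9) succ=(1,0,2) retry=(1,1,0)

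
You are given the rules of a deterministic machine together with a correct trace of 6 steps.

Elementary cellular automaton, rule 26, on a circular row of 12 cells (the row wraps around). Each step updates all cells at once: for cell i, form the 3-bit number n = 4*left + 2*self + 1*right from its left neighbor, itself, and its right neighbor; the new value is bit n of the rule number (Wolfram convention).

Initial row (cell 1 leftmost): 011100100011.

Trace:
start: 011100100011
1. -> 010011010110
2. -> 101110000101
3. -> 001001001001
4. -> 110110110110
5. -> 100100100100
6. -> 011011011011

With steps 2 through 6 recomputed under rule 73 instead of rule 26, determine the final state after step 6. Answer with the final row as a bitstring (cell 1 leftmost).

(re-executing steps 2..6 under rule 73; state before step 2: 010011010110)
2. -> 000011000110
3. -> 111011010110
4. -> 101011000110
5. -> 000011010110
6. -> 111011000110

111011000110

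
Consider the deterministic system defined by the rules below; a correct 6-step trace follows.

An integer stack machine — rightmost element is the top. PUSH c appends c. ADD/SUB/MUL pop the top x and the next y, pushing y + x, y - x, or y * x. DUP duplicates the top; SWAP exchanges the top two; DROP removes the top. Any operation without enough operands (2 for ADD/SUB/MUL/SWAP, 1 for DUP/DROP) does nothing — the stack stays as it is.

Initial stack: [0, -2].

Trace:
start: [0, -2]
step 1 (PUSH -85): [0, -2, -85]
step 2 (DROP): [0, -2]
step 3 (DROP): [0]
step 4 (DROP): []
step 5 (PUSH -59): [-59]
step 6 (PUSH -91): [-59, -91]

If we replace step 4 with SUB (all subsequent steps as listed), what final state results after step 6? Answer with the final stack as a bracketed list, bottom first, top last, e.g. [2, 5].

(re-executing from step 4 with the substitution; state before step 4: [0])
step 4 (SUB): [0]
step 5 (PUSH -59): [0, -59]
step 6 (PUSH -91): [0, -59, -91]

[0, -59, -91]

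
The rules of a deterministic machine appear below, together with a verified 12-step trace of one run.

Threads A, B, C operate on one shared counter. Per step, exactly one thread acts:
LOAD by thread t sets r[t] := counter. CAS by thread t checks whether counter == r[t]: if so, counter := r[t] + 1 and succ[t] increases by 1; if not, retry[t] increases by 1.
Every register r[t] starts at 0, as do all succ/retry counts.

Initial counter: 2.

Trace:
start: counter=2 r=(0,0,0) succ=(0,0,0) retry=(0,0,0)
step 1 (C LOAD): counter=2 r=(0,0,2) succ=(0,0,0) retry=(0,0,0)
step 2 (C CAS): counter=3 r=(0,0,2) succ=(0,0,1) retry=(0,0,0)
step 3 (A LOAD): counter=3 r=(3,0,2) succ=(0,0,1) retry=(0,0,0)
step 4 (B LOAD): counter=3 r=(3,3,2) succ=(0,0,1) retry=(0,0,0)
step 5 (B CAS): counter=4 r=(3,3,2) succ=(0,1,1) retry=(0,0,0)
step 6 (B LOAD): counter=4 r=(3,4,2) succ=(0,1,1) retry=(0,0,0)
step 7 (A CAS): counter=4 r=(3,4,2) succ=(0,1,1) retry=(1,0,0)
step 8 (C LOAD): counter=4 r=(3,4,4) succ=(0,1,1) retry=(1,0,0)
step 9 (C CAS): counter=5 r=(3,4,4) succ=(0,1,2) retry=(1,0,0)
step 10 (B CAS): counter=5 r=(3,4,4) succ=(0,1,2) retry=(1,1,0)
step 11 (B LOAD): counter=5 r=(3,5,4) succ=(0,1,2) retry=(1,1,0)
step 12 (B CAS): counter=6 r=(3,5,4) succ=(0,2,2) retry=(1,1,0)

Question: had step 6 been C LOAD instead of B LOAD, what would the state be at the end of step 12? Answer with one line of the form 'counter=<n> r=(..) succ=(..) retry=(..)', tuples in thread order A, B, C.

counter=6 r=(3,5,4) succ=(0,2,2) retry=(1,1,0)

(re-executing from step 6 with the substitution; state before step 6: counter=4 r=(3,3,2) succ=(0,1,1) retry=(0,0,0))
step 6 (C LOAD): counter=4 r=(3,3,4) succ=(0,1,1) retry=(0,0,0)
step 7 (A CAS): counter=4 r=(3,3,4) succ=(0,1,1) retry=(1,0,0)
step 8 (C LOAD): counter=4 r=(3,3,4) succ=(0,1,1) retry=(1,0,0)
step 9 (C CAS): counter=5 r=(3,3,4) succ=(0,1,2) retry=(1,0,0)
step 10 (B CAS): counter=5 r=(3,3,4) succ=(0,1,2) retry=(1,1,0)
step 11 (B LOAD): counter=5 r=(3,5,4) succ=(0,1,2) retry=(1,1,0)
step 12 (B CAS): counter=6 r=(3,5,4) succ=(0,2,2) retry=(1,1,0)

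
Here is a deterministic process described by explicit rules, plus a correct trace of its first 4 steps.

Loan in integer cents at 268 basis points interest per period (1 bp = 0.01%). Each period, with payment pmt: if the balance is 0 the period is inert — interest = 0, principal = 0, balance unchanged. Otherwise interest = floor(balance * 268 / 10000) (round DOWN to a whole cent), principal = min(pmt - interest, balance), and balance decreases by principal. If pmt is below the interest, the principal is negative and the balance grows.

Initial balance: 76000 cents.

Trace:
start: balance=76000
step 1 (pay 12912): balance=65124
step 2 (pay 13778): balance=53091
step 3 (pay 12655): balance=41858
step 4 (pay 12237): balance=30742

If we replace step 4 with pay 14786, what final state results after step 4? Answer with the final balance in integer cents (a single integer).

28193

(re-executing from step 4 with the substitution; state before step 4: balance=41858)
step 4 (pay 14786): balance=28193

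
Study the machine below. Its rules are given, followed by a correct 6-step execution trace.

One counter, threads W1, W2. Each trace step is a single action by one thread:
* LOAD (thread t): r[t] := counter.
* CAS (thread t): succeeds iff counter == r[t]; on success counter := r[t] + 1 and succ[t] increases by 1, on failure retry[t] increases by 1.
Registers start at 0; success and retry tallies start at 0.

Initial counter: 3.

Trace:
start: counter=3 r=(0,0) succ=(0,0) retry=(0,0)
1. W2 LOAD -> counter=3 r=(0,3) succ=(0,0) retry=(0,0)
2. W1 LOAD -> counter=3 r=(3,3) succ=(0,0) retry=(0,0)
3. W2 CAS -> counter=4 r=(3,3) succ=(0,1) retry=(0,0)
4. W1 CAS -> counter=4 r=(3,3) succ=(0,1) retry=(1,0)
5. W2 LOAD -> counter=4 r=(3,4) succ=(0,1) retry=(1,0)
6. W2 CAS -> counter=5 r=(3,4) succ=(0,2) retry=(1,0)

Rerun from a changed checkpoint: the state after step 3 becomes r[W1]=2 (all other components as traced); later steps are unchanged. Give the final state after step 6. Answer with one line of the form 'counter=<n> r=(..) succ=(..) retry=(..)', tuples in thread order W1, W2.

state after step 3 := counter=4 r=(2,3) succ=(0,1) retry=(0,0)
4. W1 CAS -> counter=4 r=(2,3) succ=(0,1) retry=(1,0)
5. W2 LOAD -> counter=4 r=(2,4) succ=(0,1) retry=(1,0)
6. W2 CAS -> counter=5 r=(2,4) succ=(0,2) retry=(1,0)

counter=5 r=(2,4) succ=(0,2) retry=(1,0)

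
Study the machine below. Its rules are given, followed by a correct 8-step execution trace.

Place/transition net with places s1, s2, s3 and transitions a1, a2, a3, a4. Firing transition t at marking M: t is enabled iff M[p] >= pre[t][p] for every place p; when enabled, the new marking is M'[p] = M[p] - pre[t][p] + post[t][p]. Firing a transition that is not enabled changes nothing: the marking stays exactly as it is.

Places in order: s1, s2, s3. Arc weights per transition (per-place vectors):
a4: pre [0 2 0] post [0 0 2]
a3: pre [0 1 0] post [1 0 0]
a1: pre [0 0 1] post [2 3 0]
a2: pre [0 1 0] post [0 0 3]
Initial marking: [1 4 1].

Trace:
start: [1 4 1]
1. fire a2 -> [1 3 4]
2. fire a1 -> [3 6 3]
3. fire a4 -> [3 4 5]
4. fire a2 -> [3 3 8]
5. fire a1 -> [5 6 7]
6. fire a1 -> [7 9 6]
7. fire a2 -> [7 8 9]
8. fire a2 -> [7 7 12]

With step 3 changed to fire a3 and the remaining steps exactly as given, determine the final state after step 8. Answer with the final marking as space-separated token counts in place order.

8 8 10

(re-executing from step 3 with the substitution; state before step 3: [3 6 3])
3. fire a3 -> [4 5 3]
4. fire a2 -> [4 4 6]
5. fire a1 -> [6 7 5]
6. fire a1 -> [8 10 4]
7. fire a2 -> [8 9 7]
8. fire a2 -> [8 8 10]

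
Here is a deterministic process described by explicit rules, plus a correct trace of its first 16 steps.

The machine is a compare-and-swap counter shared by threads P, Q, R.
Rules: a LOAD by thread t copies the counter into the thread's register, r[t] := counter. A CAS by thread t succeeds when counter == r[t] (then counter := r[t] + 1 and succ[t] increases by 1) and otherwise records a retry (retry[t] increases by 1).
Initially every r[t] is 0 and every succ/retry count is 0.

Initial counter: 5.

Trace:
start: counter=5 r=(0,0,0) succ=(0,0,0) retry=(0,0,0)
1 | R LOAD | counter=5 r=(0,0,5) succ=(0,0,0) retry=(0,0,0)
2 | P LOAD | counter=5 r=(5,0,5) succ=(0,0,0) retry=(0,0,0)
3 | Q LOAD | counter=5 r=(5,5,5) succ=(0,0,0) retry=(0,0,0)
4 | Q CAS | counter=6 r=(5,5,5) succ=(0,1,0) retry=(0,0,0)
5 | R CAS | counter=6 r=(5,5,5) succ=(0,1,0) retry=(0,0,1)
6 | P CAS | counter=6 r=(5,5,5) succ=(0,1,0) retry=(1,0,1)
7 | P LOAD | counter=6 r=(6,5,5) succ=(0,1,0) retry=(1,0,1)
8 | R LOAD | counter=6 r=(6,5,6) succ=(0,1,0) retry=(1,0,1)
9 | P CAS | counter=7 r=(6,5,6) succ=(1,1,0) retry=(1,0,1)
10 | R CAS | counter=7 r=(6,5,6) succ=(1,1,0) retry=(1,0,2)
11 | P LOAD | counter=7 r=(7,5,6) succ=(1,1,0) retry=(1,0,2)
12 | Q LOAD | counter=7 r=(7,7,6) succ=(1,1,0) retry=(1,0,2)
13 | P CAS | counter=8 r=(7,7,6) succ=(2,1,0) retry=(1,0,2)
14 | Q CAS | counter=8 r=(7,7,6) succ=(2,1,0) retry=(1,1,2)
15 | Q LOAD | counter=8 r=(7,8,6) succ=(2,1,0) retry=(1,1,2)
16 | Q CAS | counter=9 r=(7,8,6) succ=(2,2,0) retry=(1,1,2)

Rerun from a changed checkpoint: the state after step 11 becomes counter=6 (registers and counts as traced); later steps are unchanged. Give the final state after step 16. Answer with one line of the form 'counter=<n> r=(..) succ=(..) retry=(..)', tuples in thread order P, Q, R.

counter=8 r=(7,7,6) succ=(1,3,0) retry=(2,0,2)

state after step 11 := counter=6 r=(7,5,6) succ=(1,1,0) retry=(1,0,2)
12 | Q LOAD | counter=6 r=(7,6,6) succ=(1,1,0) retry=(1,0,2)
13 | P CAS | counter=6 r=(7,6,6) succ=(1,1,0) retry=(2,0,2)
14 | Q CAS | counter=7 r=(7,6,6) succ=(1,2,0) retry=(2,0,2)
15 | Q LOAD | counter=7 r=(7,7,6) succ=(1,2,0) retry=(2,0,2)
16 | Q CAS | counter=8 r=(7,7,6) succ=(1,3,0) retry=(2,0,2)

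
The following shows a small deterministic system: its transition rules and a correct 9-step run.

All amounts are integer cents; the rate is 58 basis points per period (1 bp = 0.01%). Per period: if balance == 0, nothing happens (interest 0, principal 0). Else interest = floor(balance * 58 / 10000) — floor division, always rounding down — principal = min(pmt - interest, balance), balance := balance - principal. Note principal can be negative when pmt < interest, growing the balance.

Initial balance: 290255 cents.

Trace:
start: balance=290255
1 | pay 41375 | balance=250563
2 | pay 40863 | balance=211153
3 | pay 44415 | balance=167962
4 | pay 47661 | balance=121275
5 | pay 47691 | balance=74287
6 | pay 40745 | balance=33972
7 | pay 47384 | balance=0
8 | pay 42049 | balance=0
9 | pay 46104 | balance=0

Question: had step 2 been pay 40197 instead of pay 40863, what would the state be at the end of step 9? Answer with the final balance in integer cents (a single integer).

(re-executing from step 2 with the substitution; state before step 2: balance=250563)
2 | pay 40197 | balance=211819
3 | pay 44415 | balance=168632
4 | pay 47661 | balance=121949
5 | pay 47691 | balance=74965
6 | pay 40745 | balance=34654
7 | pay 47384 | balance=0
8 | pay 42049 | balance=0
9 | pay 46104 | balance=0

0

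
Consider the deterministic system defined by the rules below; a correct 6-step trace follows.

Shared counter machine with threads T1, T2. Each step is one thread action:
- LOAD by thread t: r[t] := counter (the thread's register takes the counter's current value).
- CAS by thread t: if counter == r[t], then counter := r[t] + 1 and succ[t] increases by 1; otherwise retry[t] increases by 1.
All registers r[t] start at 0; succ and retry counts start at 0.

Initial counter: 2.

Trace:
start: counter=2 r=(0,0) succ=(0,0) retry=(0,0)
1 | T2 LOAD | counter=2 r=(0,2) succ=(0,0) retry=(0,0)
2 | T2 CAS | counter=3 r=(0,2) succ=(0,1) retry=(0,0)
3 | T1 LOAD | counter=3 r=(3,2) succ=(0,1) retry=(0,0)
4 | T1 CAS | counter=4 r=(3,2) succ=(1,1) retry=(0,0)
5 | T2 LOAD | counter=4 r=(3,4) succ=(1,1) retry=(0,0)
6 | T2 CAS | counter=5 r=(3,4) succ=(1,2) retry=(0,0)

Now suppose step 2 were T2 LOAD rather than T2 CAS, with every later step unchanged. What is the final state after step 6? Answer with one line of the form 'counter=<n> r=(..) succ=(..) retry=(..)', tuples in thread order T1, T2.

(re-executing from step 2 with the substitution; state before step 2: counter=2 r=(0,2) succ=(0,0) retry=(0,0))
2 | T2 LOAD | counter=2 r=(0,2) succ=(0,0) retry=(0,0)
3 | T1 LOAD | counter=2 r=(2,2) succ=(0,0) retry=(0,0)
4 | T1 CAS | counter=3 r=(2,2) succ=(1,0) retry=(0,0)
5 | T2 LOAD | counter=3 r=(2,3) succ=(1,0) retry=(0,0)
6 | T2 CAS | counter=4 r=(2,3) succ=(1,1) retry=(0,0)

counter=4 r=(2,3) succ=(1,1) retry=(0,0)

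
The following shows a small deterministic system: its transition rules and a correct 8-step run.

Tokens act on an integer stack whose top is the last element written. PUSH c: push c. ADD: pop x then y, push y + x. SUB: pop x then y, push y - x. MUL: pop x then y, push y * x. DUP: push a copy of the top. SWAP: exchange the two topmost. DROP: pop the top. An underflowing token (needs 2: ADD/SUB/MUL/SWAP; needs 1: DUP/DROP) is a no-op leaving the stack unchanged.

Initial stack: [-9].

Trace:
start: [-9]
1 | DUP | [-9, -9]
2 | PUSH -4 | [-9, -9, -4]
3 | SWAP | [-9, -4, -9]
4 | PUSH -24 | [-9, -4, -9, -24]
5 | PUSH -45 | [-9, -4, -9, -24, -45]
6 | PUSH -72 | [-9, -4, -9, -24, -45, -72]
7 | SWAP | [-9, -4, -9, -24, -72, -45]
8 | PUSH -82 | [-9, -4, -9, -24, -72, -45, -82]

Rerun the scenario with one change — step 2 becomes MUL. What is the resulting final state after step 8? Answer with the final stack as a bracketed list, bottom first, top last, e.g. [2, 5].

[81, -24, -72, -45, -82]

(re-executing from step 2 with the substitution; state before step 2: [-9, -9])
2 | MUL | [81]
3 | SWAP | [81]
4 | PUSH -24 | [81, -24]
5 | PUSH -45 | [81, -24, -45]
6 | PUSH -72 | [81, -24, -45, -72]
7 | SWAP | [81, -24, -72, -45]
8 | PUSH -82 | [81, -24, -72, -45, -82]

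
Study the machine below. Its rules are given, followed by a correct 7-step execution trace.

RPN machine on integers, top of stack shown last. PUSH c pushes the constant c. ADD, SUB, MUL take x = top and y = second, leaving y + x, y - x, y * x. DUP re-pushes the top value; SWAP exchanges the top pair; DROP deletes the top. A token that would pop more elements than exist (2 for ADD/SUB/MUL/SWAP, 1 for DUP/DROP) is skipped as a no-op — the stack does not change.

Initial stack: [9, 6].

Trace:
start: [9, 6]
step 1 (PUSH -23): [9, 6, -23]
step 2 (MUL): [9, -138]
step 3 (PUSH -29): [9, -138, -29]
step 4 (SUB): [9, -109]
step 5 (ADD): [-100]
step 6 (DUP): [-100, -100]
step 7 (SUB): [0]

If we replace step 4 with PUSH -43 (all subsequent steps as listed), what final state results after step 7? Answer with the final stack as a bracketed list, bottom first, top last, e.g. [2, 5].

[9, -138, 0]

(re-executing from step 4 with the substitution; state before step 4: [9, -138, -29])
step 4 (PUSH -43): [9, -138, -29, -43]
step 5 (ADD): [9, -138, -72]
step 6 (DUP): [9, -138, -72, -72]
step 7 (SUB): [9, -138, 0]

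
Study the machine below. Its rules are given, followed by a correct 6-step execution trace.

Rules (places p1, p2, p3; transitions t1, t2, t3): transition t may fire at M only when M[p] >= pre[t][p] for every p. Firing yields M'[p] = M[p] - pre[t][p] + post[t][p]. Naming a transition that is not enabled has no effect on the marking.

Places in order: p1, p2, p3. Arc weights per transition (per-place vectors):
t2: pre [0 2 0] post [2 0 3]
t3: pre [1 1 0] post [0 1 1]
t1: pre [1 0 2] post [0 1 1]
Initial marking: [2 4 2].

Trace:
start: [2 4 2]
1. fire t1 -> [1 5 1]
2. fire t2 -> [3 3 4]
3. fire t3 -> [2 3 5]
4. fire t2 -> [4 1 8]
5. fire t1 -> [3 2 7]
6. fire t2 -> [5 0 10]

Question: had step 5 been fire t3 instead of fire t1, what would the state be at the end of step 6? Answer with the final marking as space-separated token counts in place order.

3 1 9

(re-executing from step 5 with the substitution; state before step 5: [4 1 8])
5. fire t3 -> [3 1 9]
6. fire t2 -> [3 1 9]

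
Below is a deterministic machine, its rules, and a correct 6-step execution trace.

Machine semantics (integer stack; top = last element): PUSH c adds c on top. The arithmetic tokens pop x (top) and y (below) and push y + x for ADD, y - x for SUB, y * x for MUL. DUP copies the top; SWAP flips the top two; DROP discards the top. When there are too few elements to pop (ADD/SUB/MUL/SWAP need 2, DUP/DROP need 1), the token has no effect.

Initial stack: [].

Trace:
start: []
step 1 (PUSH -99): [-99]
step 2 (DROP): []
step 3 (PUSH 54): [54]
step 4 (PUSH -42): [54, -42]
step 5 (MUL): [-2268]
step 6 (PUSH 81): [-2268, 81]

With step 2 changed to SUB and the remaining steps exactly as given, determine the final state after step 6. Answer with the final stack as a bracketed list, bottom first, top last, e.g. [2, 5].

[-99, -2268, 81]

(re-executing from step 2 with the substitution; state before step 2: [-99])
step 2 (SUB): [-99]
step 3 (PUSH 54): [-99, 54]
step 4 (PUSH -42): [-99, 54, -42]
step 5 (MUL): [-99, -2268]
step 6 (PUSH 81): [-99, -2268, 81]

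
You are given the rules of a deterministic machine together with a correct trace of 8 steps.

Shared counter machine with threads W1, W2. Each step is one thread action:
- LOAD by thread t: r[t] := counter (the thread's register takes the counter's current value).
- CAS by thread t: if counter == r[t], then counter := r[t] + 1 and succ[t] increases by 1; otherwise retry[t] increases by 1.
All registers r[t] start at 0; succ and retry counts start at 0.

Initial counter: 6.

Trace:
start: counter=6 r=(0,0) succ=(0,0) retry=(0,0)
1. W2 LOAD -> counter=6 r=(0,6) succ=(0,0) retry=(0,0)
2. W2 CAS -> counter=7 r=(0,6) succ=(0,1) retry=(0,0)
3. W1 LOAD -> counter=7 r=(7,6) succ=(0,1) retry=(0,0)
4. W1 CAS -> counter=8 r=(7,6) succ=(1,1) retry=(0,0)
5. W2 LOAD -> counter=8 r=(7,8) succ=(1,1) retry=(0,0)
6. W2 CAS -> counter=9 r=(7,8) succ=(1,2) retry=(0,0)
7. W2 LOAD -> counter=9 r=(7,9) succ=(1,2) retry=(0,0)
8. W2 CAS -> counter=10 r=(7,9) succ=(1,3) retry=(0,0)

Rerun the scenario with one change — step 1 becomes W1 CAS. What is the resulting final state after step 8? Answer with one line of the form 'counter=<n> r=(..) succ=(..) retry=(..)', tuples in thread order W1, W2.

counter=9 r=(6,8) succ=(1,2) retry=(1,1)

(re-executing from step 1 with the substitution; state before step 1: counter=6 r=(0,0) succ=(0,0) retry=(0,0))
1. W1 CAS -> counter=6 r=(0,0) succ=(0,0) retry=(1,0)
2. W2 CAS -> counter=6 r=(0,0) succ=(0,0) retry=(1,1)
3. W1 LOAD -> counter=6 r=(6,0) succ=(0,0) retry=(1,1)
4. W1 CAS -> counter=7 r=(6,0) succ=(1,0) retry=(1,1)
5. W2 LOAD -> counter=7 r=(6,7) succ=(1,0) retry=(1,1)
6. W2 CAS -> counter=8 r=(6,7) succ=(1,1) retry=(1,1)
7. W2 LOAD -> counter=8 r=(6,8) succ=(1,1) retry=(1,1)
8. W2 CAS -> counter=9 r=(6,8) succ=(1,2) retry=(1,1)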